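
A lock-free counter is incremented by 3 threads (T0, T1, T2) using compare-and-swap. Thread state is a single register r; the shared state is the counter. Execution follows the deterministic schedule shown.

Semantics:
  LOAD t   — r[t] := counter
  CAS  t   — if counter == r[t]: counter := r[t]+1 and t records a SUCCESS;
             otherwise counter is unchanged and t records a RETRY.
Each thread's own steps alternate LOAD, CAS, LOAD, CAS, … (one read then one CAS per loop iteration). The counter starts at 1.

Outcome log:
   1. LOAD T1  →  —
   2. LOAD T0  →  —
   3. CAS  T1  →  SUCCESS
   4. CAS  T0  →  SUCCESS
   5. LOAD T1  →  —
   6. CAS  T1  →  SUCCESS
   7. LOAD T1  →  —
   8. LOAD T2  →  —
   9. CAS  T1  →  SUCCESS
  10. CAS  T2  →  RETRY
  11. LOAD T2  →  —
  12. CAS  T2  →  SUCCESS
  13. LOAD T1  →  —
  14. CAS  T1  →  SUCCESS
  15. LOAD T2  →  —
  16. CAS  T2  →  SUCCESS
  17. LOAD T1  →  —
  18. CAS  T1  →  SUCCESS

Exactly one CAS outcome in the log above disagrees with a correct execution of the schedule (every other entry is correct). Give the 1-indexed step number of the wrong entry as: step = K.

step = 4

Correct run:
T1 LOAD — after: cnt=1, r=1 — load
T0 LOAD — after: cnt=1, r=1 — load
T1 CAS — after: cnt=2, r=1 — ok
T0 CAS — after: cnt=2, r=1 — retry
T1 LOAD — after: cnt=2, r=2 — load
T1 CAS — after: cnt=3, r=2 — ok
T1 LOAD — after: cnt=3, r=3 — load
T2 LOAD — after: cnt=3, r=3 — load
T1 CAS — after: cnt=4, r=3 — ok
T2 CAS — after: cnt=4, r=3 — retry
T2 LOAD — after: cnt=4, r=4 — load
T2 CAS — after: cnt=5, r=4 — ok
T1 LOAD — after: cnt=5, r=5 — load
T1 CAS — after: cnt=6, r=5 — ok
T2 LOAD — after: cnt=6, r=6 — load
T2 CAS — after: cnt=7, r=6 — ok
T1 LOAD — after: cnt=7, r=7 — load
T1 CAS — after: cnt=8, r=7 — ok
Flip is step 4.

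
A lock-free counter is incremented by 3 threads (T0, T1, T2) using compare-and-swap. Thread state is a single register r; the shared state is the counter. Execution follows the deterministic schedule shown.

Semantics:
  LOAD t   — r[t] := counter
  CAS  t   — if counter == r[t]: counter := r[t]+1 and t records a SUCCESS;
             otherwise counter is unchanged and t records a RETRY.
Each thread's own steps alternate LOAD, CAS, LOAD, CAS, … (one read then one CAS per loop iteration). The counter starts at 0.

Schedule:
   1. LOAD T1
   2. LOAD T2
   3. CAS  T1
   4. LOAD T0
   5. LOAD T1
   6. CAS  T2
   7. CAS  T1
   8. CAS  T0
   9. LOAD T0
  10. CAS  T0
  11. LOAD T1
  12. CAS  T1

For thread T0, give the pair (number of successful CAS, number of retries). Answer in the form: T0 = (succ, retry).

1. LOAD T1 → mem=0 r[T1]=0 [LOAD]
2. LOAD T2 → mem=0 r[T2]=0 [LOAD]
3. CAS T1 → mem=1 r[T1]=0 [OK]
4. LOAD T0 → mem=1 r[T0]=1 [LOAD]
5. LOAD T1 → mem=1 r[T1]=1 [LOAD]
6. CAS T2 → mem=1 r[T2]=0 [RETRY]
7. CAS T1 → mem=2 r[T1]=1 [OK]
8. CAS T0 → mem=2 r[T0]=1 [RETRY]
9. LOAD T0 → mem=2 r[T0]=2 [LOAD]
10. CAS T0 → mem=3 r[T0]=2 [OK]
11. LOAD T1 → mem=3 r[T1]=3 [LOAD]
12. CAS T1 → mem=4 r[T1]=3 [OK]

T0 = (1, 1)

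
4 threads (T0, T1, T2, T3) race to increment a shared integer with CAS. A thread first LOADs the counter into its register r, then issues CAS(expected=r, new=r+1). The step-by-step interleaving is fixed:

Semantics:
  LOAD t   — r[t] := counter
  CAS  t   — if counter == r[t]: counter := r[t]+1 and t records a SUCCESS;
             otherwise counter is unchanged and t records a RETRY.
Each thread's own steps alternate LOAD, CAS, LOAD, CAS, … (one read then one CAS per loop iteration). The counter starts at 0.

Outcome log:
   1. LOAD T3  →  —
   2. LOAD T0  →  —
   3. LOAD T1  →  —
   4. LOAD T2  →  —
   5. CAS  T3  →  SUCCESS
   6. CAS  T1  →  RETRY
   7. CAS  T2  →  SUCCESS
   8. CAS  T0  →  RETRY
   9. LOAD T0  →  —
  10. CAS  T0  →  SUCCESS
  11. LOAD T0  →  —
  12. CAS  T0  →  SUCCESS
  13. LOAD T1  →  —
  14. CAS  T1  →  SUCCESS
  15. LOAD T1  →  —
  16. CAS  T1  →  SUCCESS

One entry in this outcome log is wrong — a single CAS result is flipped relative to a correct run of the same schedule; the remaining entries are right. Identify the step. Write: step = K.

Reference trace:
[1] T3.load  rd  (counter 0, T3.r 0)
[2] T0.load  rd  (counter 0, T0.r 0)
[3] T1.load  rd  (counter 0, T1.r 0)
[4] T2.load  rd  (counter 0, T2.r 0)
[5] T3.cas  hit  (counter 1, T3.r 0)
[6] T1.cas  miss  (counter 1, T1.r 0)
[7] T2.cas  miss  (counter 1, T2.r 0)
[8] T0.cas  miss  (counter 1, T0.r 0)
[9] T0.load  rd  (counter 1, T0.r 1)
[10] T0.cas  hit  (counter 2, T0.r 1)
[11] T0.load  rd  (counter 2, T0.r 2)
[12] T0.cas  hit  (counter 3, T0.r 2)
[13] T1.load  rd  (counter 3, T1.r 3)
[14] T1.cas  hit  (counter 4, T1.r 3)
[15] T1.load  rd  (counter 4, T1.r 4)
[16] T1.cas  hit  (counter 5, T1.r 4)
Mismatch at 7.

step = 7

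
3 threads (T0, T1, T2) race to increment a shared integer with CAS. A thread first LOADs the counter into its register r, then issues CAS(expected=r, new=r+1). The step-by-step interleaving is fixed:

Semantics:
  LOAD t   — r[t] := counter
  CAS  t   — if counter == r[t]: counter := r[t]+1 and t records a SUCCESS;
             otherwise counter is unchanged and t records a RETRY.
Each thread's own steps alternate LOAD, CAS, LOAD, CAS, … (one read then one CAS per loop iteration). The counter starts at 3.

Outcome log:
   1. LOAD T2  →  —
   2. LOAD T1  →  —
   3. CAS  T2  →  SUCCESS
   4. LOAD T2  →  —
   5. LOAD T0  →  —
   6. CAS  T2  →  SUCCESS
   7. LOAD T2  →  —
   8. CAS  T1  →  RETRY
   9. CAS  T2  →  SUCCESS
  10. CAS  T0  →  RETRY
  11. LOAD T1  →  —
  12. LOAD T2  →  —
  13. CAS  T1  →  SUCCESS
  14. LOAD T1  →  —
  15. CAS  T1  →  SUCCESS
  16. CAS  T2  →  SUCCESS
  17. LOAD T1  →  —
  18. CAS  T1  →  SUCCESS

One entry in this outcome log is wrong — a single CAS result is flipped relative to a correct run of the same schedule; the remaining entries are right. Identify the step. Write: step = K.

Re-executing:
   1) LOAD T2:  M=3  r_T2=3
   2) LOAD T1:  M=3  r_T1=3
   3) CAS  T2:  M=4  r_T2=3 ✓
   4) LOAD T2:  M=4  r_T2=4
   5) LOAD T0:  M=4  r_T0=4
   6) CAS  T2:  M=5  r_T2=4 ✓
   7) LOAD T2:  M=5  r_T2=5
   8) CAS  T1:  M=5  r_T1=3 ✗
   9) CAS  T2:  M=6  r_T2=5 ✓
  10) CAS  T0:  M=6  r_T0=4 ✗
  11) LOAD T1:  M=6  r_T1=6
  12) LOAD T2:  M=6  r_T2=6
  13) CAS  T1:  M=7  r_T1=6 ✓
  14) LOAD T1:  M=7  r_T1=7
  15) CAS  T1:  M=8  r_T1=7 ✓
  16) CAS  T2:  M=8  r_T2=6 ✗
  17) LOAD T1:  M=8  r_T1=8
  18) CAS  T1:  M=9  r_T1=8 ✓
Log disagrees first at step 16.

step = 16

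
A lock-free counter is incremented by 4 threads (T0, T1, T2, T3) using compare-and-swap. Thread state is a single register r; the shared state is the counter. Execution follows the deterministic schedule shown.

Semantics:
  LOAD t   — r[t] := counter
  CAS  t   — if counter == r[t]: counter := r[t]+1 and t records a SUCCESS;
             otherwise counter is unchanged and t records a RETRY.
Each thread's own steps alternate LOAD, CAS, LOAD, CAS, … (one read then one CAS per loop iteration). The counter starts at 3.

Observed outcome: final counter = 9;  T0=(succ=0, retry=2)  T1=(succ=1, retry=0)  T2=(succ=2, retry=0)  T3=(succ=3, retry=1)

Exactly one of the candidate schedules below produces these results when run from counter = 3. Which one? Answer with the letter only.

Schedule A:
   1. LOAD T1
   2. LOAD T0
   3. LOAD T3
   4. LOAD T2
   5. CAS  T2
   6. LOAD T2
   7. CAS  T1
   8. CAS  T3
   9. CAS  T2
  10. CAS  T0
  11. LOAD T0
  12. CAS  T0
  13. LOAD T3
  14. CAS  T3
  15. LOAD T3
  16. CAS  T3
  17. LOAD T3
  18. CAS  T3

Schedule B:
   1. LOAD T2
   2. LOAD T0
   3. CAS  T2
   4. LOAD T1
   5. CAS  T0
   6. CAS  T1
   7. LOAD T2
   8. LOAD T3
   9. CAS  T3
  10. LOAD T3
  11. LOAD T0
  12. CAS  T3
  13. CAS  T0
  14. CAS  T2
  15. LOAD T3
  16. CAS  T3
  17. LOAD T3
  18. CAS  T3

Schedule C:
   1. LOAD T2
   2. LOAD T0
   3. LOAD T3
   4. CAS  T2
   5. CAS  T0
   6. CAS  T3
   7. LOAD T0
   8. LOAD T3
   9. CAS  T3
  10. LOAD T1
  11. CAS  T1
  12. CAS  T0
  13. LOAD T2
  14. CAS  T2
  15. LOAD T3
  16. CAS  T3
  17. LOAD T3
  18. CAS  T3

C

Simulating candidate C:
   1) LOAD T2:  M=3  r_T2=3
   2) LOAD T0:  M=3  r_T0=3
   3) LOAD T3:  M=3  r_T3=3
   4) CAS  T2:  M=4  r_T2=3 ✓
   5) CAS  T0:  M=4  r_T0=3 ✗
   6) CAS  T3:  M=4  r_T3=3 ✗
   7) LOAD T0:  M=4  r_T0=4
   8) LOAD T3:  M=4  r_T3=4
   9) CAS  T3:  M=5  r_T3=4 ✓
  10) LOAD T1:  M=5  r_T1=5
  11) CAS  T1:  M=6  r_T1=5 ✓
  12) CAS  T0:  M=6  r_T0=4 ✗
  13) LOAD T2:  M=6  r_T2=6
  14) CAS  T2:  M=7  r_T2=6 ✓
  15) LOAD T3:  M=7  r_T3=7
  16) CAS  T3:  M=8  r_T3=7 ✓
  17) LOAD T3:  M=8  r_T3=8
  18) CAS  T3:  M=9  r_T3=8 ✓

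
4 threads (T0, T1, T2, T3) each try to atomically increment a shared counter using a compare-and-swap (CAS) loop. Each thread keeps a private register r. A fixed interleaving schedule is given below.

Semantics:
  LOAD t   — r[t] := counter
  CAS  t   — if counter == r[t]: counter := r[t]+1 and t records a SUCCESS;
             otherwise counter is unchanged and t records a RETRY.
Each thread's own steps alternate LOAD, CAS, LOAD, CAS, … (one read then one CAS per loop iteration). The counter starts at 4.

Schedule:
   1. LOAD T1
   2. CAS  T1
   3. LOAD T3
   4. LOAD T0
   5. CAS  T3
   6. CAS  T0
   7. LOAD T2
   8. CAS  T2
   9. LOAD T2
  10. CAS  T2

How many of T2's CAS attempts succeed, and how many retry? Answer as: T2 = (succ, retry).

T2 = (2, 0)

   1) LOAD T1:  M=4  r_T1=4
   2) CAS  T1:  M=5  r_T1=4 ✓
   3) LOAD T3:  M=5  r_T3=5
   4) LOAD T0:  M=5  r_T0=5
   5) CAS  T3:  M=6  r_T3=5 ✓
   6) CAS  T0:  M=6  r_T0=5 ✗
   7) LOAD T2:  M=6  r_T2=6
   8) CAS  T2:  M=7  r_T2=6 ✓
   9) LOAD T2:  M=7  r_T2=7
  10) CAS  T2:  M=8  r_T2=7 ✓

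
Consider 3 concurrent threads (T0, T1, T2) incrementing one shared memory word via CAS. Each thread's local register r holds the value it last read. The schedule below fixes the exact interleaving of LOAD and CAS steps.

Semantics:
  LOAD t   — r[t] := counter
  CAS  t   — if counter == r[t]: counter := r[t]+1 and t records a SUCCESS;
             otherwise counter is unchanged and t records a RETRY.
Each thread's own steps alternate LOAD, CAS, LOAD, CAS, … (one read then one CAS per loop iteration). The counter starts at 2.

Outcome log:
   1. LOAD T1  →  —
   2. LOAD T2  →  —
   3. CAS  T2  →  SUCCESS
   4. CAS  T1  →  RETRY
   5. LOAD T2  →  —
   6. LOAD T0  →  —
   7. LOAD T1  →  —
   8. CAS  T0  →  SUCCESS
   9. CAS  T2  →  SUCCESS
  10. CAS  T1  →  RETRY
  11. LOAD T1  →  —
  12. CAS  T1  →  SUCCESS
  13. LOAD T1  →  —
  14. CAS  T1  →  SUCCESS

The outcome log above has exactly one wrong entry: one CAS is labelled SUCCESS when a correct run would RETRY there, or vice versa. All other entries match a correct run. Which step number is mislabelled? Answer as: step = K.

Reference trace:
#1 T1 reads 2
#2 T2 reads 2
#3 T2 CAS(2→3) writes; counter now 3
#4 T1 CAS(2→3) fails; counter now 3
#5 T2 reads 3
#6 T0 reads 3
#7 T1 reads 3
#8 T0 CAS(3→4) writes; counter now 4
#9 T2 CAS(3→4) fails; counter now 4
#10 T1 CAS(3→4) fails; counter now 4
#11 T1 reads 4
#12 T1 CAS(4→5) writes; counter now 5
#13 T1 reads 5
#14 T1 CAS(5→6) writes; counter now 6
Mismatch at 9.

step = 9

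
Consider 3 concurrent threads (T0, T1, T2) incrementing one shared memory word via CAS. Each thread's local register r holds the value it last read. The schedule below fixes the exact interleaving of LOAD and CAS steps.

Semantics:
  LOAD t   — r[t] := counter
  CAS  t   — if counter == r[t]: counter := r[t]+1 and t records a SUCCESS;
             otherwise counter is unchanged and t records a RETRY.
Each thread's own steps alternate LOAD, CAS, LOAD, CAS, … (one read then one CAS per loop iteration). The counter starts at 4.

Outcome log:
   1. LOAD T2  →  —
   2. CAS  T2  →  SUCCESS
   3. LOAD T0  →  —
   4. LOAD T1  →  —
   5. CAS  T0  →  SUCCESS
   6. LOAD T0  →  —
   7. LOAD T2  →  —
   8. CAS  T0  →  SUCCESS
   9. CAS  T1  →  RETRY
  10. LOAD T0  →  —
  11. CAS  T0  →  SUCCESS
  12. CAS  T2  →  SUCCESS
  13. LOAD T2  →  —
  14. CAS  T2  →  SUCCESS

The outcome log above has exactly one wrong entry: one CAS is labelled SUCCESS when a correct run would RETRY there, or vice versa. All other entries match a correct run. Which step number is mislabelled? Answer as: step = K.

step = 12

Reference trace:
[1] T2.load  rd  (counter 4, T2.r 4)
[2] T2.cas  hit  (counter 5, T2.r 4)
[3] T0.load  rd  (counter 5, T0.r 5)
[4] T1.load  rd  (counter 5, T1.r 5)
[5] T0.cas  hit  (counter 6, T0.r 5)
[6] T0.load  rd  (counter 6, T0.r 6)
[7] T2.load  rd  (counter 6, T2.r 6)
[8] T0.cas  hit  (counter 7, T0.r 6)
[9] T1.cas  miss  (counter 7, T1.r 5)
[10] T0.load  rd  (counter 7, T0.r 7)
[11] T0.cas  hit  (counter 8, T0.r 7)
[12] T2.cas  miss  (counter 8, T2.r 6)
[13] T2.load  rd  (counter 8, T2.r 8)
[14] T2.cas  hit  (counter 9, T2.r 8)
Flip is step 12.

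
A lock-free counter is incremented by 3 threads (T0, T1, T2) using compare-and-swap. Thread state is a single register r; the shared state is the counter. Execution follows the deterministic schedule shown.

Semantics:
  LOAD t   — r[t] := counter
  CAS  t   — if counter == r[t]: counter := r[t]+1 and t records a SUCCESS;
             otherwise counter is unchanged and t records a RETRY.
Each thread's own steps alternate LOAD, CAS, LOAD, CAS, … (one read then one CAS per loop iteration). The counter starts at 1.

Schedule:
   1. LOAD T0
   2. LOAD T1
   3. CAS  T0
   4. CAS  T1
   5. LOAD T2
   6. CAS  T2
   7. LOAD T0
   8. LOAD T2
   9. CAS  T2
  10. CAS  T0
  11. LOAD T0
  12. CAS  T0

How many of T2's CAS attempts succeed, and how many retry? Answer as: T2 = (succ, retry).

T2 = (2, 0)

1. LOAD T0 → mem=1 r[T0]=1 [LOAD]
2. LOAD T1 → mem=1 r[T1]=1 [LOAD]
3. CAS T0 → mem=2 r[T0]=1 [OK]
4. CAS T1 → mem=2 r[T1]=1 [RETRY]
5. LOAD T2 → mem=2 r[T2]=2 [LOAD]
6. CAS T2 → mem=3 r[T2]=2 [OK]
7. LOAD T0 → mem=3 r[T0]=3 [LOAD]
8. LOAD T2 → mem=3 r[T2]=3 [LOAD]
9. CAS T2 → mem=4 r[T2]=3 [OK]
10. CAS T0 → mem=4 r[T0]=3 [RETRY]
11. LOAD T0 → mem=4 r[T0]=4 [LOAD]
12. CAS T0 → mem=5 r[T0]=4 [OK]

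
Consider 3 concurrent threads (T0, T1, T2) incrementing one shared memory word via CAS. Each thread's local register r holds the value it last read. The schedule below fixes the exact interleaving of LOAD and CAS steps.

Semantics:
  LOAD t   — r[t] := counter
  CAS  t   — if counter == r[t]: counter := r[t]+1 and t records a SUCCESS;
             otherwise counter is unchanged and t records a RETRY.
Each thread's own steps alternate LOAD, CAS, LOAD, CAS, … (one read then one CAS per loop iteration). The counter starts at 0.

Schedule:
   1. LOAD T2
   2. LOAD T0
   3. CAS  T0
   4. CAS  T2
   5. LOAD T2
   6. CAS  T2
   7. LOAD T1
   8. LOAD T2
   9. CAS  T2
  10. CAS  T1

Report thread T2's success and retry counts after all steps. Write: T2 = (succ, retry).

T2 = (2, 1)

1. LOAD T2 → mem=0 r[T2]=0 [LOAD]
2. LOAD T0 → mem=0 r[T0]=0 [LOAD]
3. CAS T0 → mem=1 r[T0]=0 [OK]
4. CAS T2 → mem=1 r[T2]=0 [RETRY]
5. LOAD T2 → mem=1 r[T2]=1 [LOAD]
6. CAS T2 → mem=2 r[T2]=1 [OK]
7. LOAD T1 → mem=2 r[T1]=2 [LOAD]
8. LOAD T2 → mem=2 r[T2]=2 [LOAD]
9. CAS T2 → mem=3 r[T2]=2 [OK]
10. CAS T1 → mem=3 r[T1]=2 [RETRY]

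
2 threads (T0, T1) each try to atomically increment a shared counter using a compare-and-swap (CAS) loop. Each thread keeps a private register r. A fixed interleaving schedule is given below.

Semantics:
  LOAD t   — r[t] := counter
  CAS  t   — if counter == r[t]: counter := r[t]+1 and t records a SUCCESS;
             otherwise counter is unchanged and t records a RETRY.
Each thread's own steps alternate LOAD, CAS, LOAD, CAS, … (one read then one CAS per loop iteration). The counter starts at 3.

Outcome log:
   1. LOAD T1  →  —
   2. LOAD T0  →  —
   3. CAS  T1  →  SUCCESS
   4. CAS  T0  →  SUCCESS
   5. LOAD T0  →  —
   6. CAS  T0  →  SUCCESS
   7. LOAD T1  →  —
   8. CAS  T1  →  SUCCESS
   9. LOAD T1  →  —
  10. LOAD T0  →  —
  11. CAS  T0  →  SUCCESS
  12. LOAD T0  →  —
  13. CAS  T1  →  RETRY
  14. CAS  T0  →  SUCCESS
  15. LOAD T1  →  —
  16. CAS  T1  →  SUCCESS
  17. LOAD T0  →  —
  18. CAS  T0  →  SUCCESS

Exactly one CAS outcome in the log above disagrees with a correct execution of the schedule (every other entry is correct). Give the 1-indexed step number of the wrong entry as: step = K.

Correct run:
step 1: T1 LOAD ⇒ load; ctr=3 reg=3
step 2: T0 LOAD ⇒ load; ctr=3 reg=3
step 3: T1 CAS ⇒ ok; ctr=4 reg=3
step 4: T0 CAS ⇒ retry; ctr=4 reg=3
step 5: T0 LOAD ⇒ load; ctr=4 reg=4
step 6: T0 CAS ⇒ ok; ctr=5 reg=4
step 7: T1 LOAD ⇒ load; ctr=5 reg=5
step 8: T1 CAS ⇒ ok; ctr=6 reg=5
step 9: T1 LOAD ⇒ load; ctr=6 reg=6
step 10: T0 LOAD ⇒ load; ctr=6 reg=6
step 11: T0 CAS ⇒ ok; ctr=7 reg=6
step 12: T0 LOAD ⇒ load; ctr=7 reg=7
step 13: T1 CAS ⇒ retry; ctr=7 reg=6
step 14: T0 CAS ⇒ ok; ctr=8 reg=7
step 15: T1 LOAD ⇒ load; ctr=8 reg=8
step 16: T1 CAS ⇒ ok; ctr=9 reg=8
step 17: T0 LOAD ⇒ load; ctr=9 reg=9
step 18: T0 CAS ⇒ ok; ctr=10 reg=9
Flip is step 4.

step = 4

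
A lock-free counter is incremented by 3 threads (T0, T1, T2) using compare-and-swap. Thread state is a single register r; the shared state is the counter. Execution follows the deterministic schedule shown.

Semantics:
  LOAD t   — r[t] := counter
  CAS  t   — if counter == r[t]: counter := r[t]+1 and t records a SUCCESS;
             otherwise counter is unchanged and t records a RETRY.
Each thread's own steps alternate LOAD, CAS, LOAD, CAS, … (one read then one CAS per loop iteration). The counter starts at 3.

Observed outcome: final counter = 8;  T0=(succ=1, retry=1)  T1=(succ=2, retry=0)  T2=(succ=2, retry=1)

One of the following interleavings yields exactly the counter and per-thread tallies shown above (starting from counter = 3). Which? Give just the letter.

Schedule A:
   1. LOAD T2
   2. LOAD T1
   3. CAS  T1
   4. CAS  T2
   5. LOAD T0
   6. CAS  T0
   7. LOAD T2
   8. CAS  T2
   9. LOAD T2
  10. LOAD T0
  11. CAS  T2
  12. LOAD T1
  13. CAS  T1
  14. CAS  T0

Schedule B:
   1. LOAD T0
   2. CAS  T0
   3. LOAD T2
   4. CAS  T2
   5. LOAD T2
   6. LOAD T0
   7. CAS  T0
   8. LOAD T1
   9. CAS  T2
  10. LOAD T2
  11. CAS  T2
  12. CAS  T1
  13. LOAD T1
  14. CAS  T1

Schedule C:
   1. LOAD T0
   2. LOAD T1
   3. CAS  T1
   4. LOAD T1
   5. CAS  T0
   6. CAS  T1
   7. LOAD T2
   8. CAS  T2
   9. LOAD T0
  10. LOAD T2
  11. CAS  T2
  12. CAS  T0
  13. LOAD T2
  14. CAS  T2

A

Simulating candidate A:
1. LOAD T2 → mem=3 r[T2]=3 [LOAD]
2. LOAD T1 → mem=3 r[T1]=3 [LOAD]
3. CAS T1 → mem=4 r[T1]=3 [OK]
4. CAS T2 → mem=4 r[T2]=3 [RETRY]
5. LOAD T0 → mem=4 r[T0]=4 [LOAD]
6. CAS T0 → mem=5 r[T0]=4 [OK]
7. LOAD T2 → mem=5 r[T2]=5 [LOAD]
8. CAS T2 → mem=6 r[T2]=5 [OK]
9. LOAD T2 → mem=6 r[T2]=6 [LOAD]
10. LOAD T0 → mem=6 r[T0]=6 [LOAD]
11. CAS T2 → mem=7 r[T2]=6 [OK]
12. LOAD T1 → mem=7 r[T1]=7 [LOAD]
13. CAS T1 → mem=8 r[T1]=7 [OK]
14. CAS T0 → mem=8 r[T0]=6 [RETRY]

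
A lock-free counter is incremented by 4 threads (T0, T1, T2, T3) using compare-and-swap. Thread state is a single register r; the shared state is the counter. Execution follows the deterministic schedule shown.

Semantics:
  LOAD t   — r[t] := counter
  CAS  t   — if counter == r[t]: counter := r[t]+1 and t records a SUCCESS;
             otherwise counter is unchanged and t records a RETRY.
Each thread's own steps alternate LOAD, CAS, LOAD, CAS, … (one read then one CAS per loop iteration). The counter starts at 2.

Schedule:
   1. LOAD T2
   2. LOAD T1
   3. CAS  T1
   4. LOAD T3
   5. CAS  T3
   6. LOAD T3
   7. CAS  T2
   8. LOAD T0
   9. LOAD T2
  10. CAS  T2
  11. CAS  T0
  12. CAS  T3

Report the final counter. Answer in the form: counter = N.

counter = 5

#1 T2 reads 2
#2 T1 reads 2
#3 T1 CAS(2→3) writes; counter now 3
#4 T3 reads 3
#5 T3 CAS(3→4) writes; counter now 4
#6 T3 reads 4
#7 T2 CAS(2→3) fails; counter now 4
#8 T0 reads 4
#9 T2 reads 4
#10 T2 CAS(4→5) writes; counter now 5
#11 T0 CAS(4→5) fails; counter now 5
#12 T3 CAS(4→5) fails; counter now 5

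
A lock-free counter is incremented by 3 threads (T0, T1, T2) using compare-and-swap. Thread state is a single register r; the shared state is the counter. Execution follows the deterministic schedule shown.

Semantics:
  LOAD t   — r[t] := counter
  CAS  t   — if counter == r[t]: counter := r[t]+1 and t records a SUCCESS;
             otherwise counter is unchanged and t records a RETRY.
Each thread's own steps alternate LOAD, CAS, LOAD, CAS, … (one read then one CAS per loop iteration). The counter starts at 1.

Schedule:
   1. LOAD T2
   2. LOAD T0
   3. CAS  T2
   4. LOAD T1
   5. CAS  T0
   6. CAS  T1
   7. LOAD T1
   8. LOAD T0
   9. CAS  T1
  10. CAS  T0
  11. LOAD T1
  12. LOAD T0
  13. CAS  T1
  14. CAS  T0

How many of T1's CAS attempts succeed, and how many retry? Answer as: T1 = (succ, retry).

T1 = (3, 0)

   1) LOAD T2:  M=1  r_T2=1
   2) LOAD T0:  M=1  r_T0=1
   3) CAS  T2:  M=2  r_T2=1 ✓
   4) LOAD T1:  M=2  r_T1=2
   5) CAS  T0:  M=2  r_T0=1 ✗
   6) CAS  T1:  M=3  r_T1=2 ✓
   7) LOAD T1:  M=3  r_T1=3
   8) LOAD T0:  M=3  r_T0=3
   9) CAS  T1:  M=4  r_T1=3 ✓
  10) CAS  T0:  M=4  r_T0=3 ✗
  11) LOAD T1:  M=4  r_T1=4
  12) LOAD T0:  M=4  r_T0=4
  13) CAS  T1:  M=5  r_T1=4 ✓
  14) CAS  T0:  M=5  r_T0=4 ✗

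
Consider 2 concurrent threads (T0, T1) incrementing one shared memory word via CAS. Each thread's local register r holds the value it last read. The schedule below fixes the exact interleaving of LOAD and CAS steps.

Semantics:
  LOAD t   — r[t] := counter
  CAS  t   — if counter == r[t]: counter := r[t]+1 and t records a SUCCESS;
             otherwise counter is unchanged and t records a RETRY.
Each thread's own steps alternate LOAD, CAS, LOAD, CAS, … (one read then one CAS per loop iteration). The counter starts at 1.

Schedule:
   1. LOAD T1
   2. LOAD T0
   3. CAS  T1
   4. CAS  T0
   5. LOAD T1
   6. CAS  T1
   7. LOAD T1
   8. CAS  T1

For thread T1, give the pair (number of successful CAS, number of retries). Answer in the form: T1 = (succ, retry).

1. LOAD T1 → mem=1 r[T1]=1 [LOAD]
2. LOAD T0 → mem=1 r[T0]=1 [LOAD]
3. CAS T1 → mem=2 r[T1]=1 [OK]
4. CAS T0 → mem=2 r[T0]=1 [RETRY]
5. LOAD T1 → mem=2 r[T1]=2 [LOAD]
6. CAS T1 → mem=3 r[T1]=2 [OK]
7. LOAD T1 → mem=3 r[T1]=3 [LOAD]
8. CAS T1 → mem=4 r[T1]=3 [OK]

T1 = (3, 0)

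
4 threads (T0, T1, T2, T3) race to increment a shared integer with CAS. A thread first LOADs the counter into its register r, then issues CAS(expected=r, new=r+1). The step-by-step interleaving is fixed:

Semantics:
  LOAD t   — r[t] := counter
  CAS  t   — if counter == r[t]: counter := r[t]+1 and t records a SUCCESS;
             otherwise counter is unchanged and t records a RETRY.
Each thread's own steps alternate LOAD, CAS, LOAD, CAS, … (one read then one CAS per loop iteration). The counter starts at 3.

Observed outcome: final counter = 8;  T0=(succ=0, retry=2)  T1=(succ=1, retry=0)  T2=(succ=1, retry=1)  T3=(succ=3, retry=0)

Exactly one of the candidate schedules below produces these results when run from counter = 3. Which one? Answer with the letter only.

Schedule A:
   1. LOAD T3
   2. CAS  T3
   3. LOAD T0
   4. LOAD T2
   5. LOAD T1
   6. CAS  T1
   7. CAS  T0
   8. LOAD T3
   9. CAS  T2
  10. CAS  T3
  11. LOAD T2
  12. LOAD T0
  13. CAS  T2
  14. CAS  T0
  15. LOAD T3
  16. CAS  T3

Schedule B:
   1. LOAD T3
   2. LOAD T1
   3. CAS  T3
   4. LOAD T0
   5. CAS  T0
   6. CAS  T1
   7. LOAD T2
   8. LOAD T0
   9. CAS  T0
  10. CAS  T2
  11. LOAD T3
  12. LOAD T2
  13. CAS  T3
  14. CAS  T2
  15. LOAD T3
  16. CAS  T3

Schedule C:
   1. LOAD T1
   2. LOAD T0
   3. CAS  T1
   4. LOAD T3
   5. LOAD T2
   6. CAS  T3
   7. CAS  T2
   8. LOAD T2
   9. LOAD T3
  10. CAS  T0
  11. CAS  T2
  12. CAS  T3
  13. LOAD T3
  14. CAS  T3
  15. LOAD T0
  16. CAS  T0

A

Tracing schedule A:
1. LOAD T3 → mem=3 r[T3]=3 [LOAD]
2. CAS T3 → mem=4 r[T3]=3 [OK]
3. LOAD T0 → mem=4 r[T0]=4 [LOAD]
4. LOAD T2 → mem=4 r[T2]=4 [LOAD]
5. LOAD T1 → mem=4 r[T1]=4 [LOAD]
6. CAS T1 → mem=5 r[T1]=4 [OK]
7. CAS T0 → mem=5 r[T0]=4 [RETRY]
8. LOAD T3 → mem=5 r[T3]=5 [LOAD]
9. CAS T2 → mem=5 r[T2]=4 [RETRY]
10. CAS T3 → mem=6 r[T3]=5 [OK]
11. LOAD T2 → mem=6 r[T2]=6 [LOAD]
12. LOAD T0 → mem=6 r[T0]=6 [LOAD]
13. CAS T2 → mem=7 r[T2]=6 [OK]
14. CAS T0 → mem=7 r[T0]=6 [RETRY]
15. LOAD T3 → mem=7 r[T3]=7 [LOAD]
16. CAS T3 → mem=8 r[T3]=7 [OK]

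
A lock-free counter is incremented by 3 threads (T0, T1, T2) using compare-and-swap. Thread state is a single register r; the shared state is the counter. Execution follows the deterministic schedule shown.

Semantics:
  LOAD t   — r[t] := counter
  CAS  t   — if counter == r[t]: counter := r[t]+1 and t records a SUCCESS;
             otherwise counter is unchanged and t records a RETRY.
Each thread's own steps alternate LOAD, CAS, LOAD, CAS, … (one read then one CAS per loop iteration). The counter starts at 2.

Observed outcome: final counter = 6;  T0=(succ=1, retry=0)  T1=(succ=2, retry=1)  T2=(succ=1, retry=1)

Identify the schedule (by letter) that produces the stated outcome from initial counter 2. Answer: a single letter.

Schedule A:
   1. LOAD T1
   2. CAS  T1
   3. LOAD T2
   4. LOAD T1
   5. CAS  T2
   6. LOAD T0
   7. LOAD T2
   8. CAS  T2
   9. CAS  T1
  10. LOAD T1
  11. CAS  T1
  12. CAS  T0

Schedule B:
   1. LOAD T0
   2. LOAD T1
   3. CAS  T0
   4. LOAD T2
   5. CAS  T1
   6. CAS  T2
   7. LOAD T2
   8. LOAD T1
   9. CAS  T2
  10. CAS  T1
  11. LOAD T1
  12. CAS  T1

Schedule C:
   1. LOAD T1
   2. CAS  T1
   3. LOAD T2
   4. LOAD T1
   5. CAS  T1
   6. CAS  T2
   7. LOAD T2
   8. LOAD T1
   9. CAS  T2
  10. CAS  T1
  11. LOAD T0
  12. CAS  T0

C

Run C:
   1) LOAD T1:  M=2  r_T1=2
   2) CAS  T1:  M=3  r_T1=2 ✓
   3) LOAD T2:  M=3  r_T2=3
   4) LOAD T1:  M=3  r_T1=3
   5) CAS  T1:  M=4  r_T1=3 ✓
   6) CAS  T2:  M=4  r_T2=3 ✗
   7) LOAD T2:  M=4  r_T2=4
   8) LOAD T1:  M=4  r_T1=4
   9) CAS  T2:  M=5  r_T2=4 ✓
  10) CAS  T1:  M=5  r_T1=4 ✗
  11) LOAD T0:  M=5  r_T0=5
  12) CAS  T0:  M=6  r_T0=5 ✓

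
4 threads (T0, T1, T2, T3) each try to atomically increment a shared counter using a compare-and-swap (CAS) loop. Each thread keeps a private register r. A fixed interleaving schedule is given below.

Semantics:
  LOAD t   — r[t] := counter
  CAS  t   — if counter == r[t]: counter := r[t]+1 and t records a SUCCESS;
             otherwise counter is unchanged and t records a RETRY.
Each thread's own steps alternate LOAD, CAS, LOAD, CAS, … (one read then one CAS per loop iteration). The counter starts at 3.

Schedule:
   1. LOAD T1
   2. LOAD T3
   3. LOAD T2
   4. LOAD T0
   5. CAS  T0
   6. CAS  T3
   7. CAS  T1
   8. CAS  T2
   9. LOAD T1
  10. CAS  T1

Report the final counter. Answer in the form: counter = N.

step 1: T1 LOAD ⇒ load; ctr=3 reg=3
step 2: T3 LOAD ⇒ load; ctr=3 reg=3
step 3: T2 LOAD ⇒ load; ctr=3 reg=3
step 4: T0 LOAD ⇒ load; ctr=3 reg=3
step 5: T0 CAS ⇒ ok; ctr=4 reg=3
step 6: T3 CAS ⇒ retry; ctr=4 reg=3
step 7: T1 CAS ⇒ retry; ctr=4 reg=3
step 8: T2 CAS ⇒ retry; ctr=4 reg=3
step 9: T1 LOAD ⇒ load; ctr=4 reg=4
step 10: T1 CAS ⇒ ok; ctr=5 reg=4

counter = 5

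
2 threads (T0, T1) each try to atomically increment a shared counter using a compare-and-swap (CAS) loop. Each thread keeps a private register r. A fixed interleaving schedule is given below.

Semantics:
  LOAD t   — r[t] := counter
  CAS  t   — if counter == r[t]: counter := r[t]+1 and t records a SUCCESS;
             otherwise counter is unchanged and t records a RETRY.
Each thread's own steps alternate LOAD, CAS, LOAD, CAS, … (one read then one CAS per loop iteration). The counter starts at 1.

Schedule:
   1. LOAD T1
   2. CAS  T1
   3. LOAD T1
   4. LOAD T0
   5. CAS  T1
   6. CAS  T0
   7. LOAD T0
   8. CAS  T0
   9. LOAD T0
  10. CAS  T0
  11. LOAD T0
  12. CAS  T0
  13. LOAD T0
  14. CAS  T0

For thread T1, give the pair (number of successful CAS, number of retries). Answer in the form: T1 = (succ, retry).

[1] T1.load  rd  (counter 1, T1.r 1)
[2] T1.cas  hit  (counter 2, T1.r 1)
[3] T1.load  rd  (counter 2, T1.r 2)
[4] T0.load  rd  (counter 2, T0.r 2)
[5] T1.cas  hit  (counter 3, T1.r 2)
[6] T0.cas  miss  (counter 3, T0.r 2)
[7] T0.load  rd  (counter 3, T0.r 3)
[8] T0.cas  hit  (counter 4, T0.r 3)
[9] T0.load  rd  (counter 4, T0.r 4)
[10] T0.cas  hit  (counter 5, T0.r 4)
[11] T0.load  rd  (counter 5, T0.r 5)
[12] T0.cas  hit  (counter 6, T0.r 5)
[13] T0.load  rd  (counter 6, T0.r 6)
[14] T0.cas  hit  (counter 7, T0.r 6)

T1 = (2, 0)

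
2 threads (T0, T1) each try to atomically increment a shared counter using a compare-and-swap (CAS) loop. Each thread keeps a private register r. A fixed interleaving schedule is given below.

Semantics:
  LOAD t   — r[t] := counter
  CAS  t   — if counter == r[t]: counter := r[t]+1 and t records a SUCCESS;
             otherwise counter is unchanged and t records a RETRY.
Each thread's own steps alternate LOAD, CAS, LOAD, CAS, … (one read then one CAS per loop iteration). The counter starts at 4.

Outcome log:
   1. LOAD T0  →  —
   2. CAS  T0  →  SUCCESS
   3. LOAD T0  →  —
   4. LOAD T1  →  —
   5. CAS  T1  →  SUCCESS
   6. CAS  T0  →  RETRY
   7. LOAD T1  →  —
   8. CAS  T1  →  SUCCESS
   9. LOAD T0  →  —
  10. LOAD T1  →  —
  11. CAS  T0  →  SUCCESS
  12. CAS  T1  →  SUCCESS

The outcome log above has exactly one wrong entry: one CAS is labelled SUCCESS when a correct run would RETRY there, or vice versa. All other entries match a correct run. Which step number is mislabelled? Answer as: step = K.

step = 12

Reference trace:
   1) LOAD T0:  M=4  r_T0=4
   2) CAS  T0:  M=5  r_T0=4 ✓
   3) LOAD T0:  M=5  r_T0=5
   4) LOAD T1:  M=5  r_T1=5
   5) CAS  T1:  M=6  r_T1=5 ✓
   6) CAS  T0:  M=6  r_T0=5 ✗
   7) LOAD T1:  M=6  r_T1=6
   8) CAS  T1:  M=7  r_T1=6 ✓
   9) LOAD T0:  M=7  r_T0=7
  10) LOAD T1:  M=7  r_T1=7
  11) CAS  T0:  M=8  r_T0=7 ✓
  12) CAS  T1:  M=8  r_T1=7 ✗
Flip is step 12.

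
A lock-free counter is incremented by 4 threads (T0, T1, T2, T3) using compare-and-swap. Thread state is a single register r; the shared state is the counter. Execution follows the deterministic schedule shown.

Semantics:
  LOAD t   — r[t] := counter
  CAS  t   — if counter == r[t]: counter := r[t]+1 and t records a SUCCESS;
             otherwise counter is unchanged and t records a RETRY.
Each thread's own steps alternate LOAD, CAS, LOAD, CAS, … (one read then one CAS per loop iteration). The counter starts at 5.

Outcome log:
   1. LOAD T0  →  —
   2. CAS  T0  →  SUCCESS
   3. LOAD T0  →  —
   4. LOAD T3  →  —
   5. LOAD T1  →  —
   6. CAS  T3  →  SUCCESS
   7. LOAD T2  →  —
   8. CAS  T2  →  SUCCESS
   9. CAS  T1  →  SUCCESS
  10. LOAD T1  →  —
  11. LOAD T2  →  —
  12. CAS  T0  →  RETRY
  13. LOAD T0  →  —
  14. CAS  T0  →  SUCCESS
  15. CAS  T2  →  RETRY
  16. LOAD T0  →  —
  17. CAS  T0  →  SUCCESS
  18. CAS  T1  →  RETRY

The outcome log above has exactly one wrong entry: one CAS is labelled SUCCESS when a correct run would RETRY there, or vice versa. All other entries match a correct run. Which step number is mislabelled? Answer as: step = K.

Reference trace:
1. LOAD T0 → mem=5 r[T0]=5 [LOAD]
2. CAS T0 → mem=6 r[T0]=5 [OK]
3. LOAD T0 → mem=6 r[T0]=6 [LOAD]
4. LOAD T3 → mem=6 r[T3]=6 [LOAD]
5. LOAD T1 → mem=6 r[T1]=6 [LOAD]
6. CAS T3 → mem=7 r[T3]=6 [OK]
7. LOAD T2 → mem=7 r[T2]=7 [LOAD]
8. CAS T2 → mem=8 r[T2]=7 [OK]
9. CAS T1 → mem=8 r[T1]=6 [RETRY]
10. LOAD T1 → mem=8 r[T1]=8 [LOAD]
11. LOAD T2 → mem=8 r[T2]=8 [LOAD]
12. CAS T0 → mem=8 r[T0]=6 [RETRY]
13. LOAD T0 → mem=8 r[T0]=8 [LOAD]
14. CAS T0 → mem=9 r[T0]=8 [OK]
15. CAS T2 → mem=9 r[T2]=8 [RETRY]
16. LOAD T0 → mem=9 r[T0]=9 [LOAD]
17. CAS T0 → mem=10 r[T0]=9 [OK]
18. CAS T1 → mem=10 r[T1]=8 [RETRY]
Log disagrees first at step 9.

step = 9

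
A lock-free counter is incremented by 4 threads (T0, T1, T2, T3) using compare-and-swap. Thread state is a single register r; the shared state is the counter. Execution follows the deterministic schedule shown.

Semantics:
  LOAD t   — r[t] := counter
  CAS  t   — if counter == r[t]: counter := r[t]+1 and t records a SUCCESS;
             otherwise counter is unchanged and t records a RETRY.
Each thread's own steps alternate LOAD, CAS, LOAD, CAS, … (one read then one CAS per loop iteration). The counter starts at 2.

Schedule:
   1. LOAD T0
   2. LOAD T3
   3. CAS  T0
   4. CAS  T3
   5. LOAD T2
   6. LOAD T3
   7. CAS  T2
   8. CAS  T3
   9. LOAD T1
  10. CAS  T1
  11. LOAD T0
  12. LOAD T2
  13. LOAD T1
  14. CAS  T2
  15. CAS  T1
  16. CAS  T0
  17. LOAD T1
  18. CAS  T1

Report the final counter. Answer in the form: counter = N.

   1) LOAD T0:  M=2  r_T0=2
   2) LOAD T3:  M=2  r_T3=2
   3) CAS  T0:  M=3  r_T0=2 ✓
   4) CAS  T3:  M=3  r_T3=2 ✗
   5) LOAD T2:  M=3  r_T2=3
   6) LOAD T3:  M=3  r_T3=3
   7) CAS  T2:  M=4  r_T2=3 ✓
   8) CAS  T3:  M=4  r_T3=3 ✗
   9) LOAD T1:  M=4  r_T1=4
  10) CAS  T1:  M=5  r_T1=4 ✓
  11) LOAD T0:  M=5  r_T0=5
  12) LOAD T2:  M=5  r_T2=5
  13) LOAD T1:  M=5  r_T1=5
  14) CAS  T2:  M=6  r_T2=5 ✓
  15) CAS  T1:  M=6  r_T1=5 ✗
  16) CAS  T0:  M=6  r_T0=5 ✗
  17) LOAD T1:  M=6  r_T1=6
  18) CAS  T1:  M=7  r_T1=6 ✓

counter = 7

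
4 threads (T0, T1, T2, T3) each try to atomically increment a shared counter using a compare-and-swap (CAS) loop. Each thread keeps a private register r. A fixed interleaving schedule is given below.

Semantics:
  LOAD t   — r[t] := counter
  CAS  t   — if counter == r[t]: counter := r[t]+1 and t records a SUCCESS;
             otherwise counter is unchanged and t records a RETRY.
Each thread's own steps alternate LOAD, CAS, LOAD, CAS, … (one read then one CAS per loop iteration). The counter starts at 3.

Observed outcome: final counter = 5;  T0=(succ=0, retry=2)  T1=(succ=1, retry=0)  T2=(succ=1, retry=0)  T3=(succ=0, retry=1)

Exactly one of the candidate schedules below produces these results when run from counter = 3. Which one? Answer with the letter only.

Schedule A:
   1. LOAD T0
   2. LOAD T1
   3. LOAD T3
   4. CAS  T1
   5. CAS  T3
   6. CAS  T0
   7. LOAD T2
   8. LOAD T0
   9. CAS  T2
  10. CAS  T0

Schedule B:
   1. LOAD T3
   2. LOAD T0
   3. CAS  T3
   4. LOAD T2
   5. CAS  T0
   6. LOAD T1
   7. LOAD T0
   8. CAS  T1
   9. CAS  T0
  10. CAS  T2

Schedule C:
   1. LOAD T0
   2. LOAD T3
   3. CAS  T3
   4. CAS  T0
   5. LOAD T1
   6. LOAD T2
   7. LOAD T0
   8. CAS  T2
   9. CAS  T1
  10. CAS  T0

Tracing schedule A:
T0 LOAD — after: cnt=3, r=3 — load
T1 LOAD — after: cnt=3, r=3 — load
T3 LOAD — after: cnt=3, r=3 — load
T1 CAS — after: cnt=4, r=3 — ok
T3 CAS — after: cnt=4, r=3 — retry
T0 CAS — after: cnt=4, r=3 — retry
T2 LOAD — after: cnt=4, r=4 — load
T0 LOAD — after: cnt=4, r=4 — load
T2 CAS — after: cnt=5, r=4 — ok
T0 CAS — after: cnt=5, r=4 — retry

A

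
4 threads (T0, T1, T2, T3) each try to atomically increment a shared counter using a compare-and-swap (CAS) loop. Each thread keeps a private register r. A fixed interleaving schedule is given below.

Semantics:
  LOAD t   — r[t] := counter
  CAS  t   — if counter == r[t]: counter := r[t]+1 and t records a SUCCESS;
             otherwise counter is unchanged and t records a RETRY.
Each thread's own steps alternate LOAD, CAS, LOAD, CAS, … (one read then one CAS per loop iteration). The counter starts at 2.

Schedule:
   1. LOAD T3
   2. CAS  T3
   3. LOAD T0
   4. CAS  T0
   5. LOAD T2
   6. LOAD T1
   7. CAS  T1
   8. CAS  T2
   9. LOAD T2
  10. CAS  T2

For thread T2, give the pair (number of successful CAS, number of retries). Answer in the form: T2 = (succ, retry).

[1] T3.load  rd  (counter 2, T3.r 2)
[2] T3.cas  hit  (counter 3, T3.r 2)
[3] T0.load  rd  (counter 3, T0.r 3)
[4] T0.cas  hit  (counter 4, T0.r 3)
[5] T2.load  rd  (counter 4, T2.r 4)
[6] T1.load  rd  (counter 4, T1.r 4)
[7] T1.cas  hit  (counter 5, T1.r 4)
[8] T2.cas  miss  (counter 5, T2.r 4)
[9] T2.load  rd  (counter 5, T2.r 5)
[10] T2.cas  hit  (counter 6, T2.r 5)

T2 = (1, 1)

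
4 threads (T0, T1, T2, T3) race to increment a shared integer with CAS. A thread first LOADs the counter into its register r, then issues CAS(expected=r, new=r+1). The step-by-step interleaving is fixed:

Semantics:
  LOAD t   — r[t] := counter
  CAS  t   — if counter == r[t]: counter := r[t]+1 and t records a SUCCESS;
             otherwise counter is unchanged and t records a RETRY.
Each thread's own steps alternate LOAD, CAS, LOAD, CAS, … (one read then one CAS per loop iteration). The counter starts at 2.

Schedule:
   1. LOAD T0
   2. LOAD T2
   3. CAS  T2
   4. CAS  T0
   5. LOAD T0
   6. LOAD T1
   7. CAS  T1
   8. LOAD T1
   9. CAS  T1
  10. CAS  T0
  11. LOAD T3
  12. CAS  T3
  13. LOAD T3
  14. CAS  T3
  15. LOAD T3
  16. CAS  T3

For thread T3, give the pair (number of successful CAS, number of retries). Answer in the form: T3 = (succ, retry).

T3 = (3, 0)

   1) LOAD T0:  M=2  r_T0=2
   2) LOAD T2:  M=2  r_T2=2
   3) CAS  T2:  M=3  r_T2=2 ✓
   4) CAS  T0:  M=3  r_T0=2 ✗
   5) LOAD T0:  M=3  r_T0=3
   6) LOAD T1:  M=3  r_T1=3
   7) CAS  T1:  M=4  r_T1=3 ✓
   8) LOAD T1:  M=4  r_T1=4
   9) CAS  T1:  M=5  r_T1=4 ✓
  10) CAS  T0:  M=5  r_T0=3 ✗
  11) LOAD T3:  M=5  r_T3=5
  12) CAS  T3:  M=6  r_T3=5 ✓
  13) LOAD T3:  M=6  r_T3=6
  14) CAS  T3:  M=7  r_T3=6 ✓
  15) LOAD T3:  M=7  r_T3=7
  16) CAS  T3:  M=8  r_T3=7 ✓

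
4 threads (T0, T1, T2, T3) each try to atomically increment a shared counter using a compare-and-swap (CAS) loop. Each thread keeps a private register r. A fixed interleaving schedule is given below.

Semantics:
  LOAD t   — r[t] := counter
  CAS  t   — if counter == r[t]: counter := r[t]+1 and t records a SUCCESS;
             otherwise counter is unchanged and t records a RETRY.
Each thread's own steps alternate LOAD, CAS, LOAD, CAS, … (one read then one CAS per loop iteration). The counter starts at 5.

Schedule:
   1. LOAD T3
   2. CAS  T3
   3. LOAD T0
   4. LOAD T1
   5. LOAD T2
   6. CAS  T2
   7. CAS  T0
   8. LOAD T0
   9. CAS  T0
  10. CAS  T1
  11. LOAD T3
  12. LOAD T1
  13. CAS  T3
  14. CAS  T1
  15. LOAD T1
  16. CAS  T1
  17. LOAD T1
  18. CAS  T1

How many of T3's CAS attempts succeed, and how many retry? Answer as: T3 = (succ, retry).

#1 T3 reads 5
#2 T3 CAS(5→6) writes; counter now 6
#3 T0 reads 6
#4 T1 reads 6
#5 T2 reads 6
#6 T2 CAS(6→7) writes; counter now 7
#7 T0 CAS(6→7) fails; counter now 7
#8 T0 reads 7
#9 T0 CAS(7→8) writes; counter now 8
#10 T1 CAS(6→7) fails; counter now 8
#11 T3 reads 8
#12 T1 reads 8
#13 T3 CAS(8→9) writes; counter now 9
#14 T1 CAS(8→9) fails; counter now 9
#15 T1 reads 9
#16 T1 CAS(9→10) writes; counter now 10
#17 T1 reads 10
#18 T1 CAS(10→11) writes; counter now 11

T3 = (2, 0)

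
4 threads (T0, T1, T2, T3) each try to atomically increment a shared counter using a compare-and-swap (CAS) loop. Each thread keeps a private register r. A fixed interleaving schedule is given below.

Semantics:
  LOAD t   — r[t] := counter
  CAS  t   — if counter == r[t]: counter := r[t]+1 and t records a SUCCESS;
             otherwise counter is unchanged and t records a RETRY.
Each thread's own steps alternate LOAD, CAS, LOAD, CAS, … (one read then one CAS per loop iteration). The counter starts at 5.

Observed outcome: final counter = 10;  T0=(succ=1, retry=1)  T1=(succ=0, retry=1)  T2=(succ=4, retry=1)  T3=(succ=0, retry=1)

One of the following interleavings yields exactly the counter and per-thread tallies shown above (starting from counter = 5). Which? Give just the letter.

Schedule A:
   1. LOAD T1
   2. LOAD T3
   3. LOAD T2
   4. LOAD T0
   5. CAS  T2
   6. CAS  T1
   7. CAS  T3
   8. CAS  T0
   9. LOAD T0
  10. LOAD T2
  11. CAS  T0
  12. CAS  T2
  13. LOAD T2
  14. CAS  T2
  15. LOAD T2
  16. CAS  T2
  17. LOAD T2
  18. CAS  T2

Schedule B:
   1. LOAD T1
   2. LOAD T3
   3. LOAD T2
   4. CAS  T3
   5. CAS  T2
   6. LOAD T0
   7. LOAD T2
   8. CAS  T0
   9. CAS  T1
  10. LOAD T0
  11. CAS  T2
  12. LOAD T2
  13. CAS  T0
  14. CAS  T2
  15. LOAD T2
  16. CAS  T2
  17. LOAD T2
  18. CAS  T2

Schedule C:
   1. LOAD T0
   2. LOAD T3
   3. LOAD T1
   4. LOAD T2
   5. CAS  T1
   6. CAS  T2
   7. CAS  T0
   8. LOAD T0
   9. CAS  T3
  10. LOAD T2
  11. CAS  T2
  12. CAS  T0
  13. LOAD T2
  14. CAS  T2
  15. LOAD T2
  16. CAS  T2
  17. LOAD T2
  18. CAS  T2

Simulating candidate A:
T1 LOAD — after: cnt=5, r=5 — load
T3 LOAD — after: cnt=5, r=5 — load
T2 LOAD — after: cnt=5, r=5 — load
T0 LOAD — after: cnt=5, r=5 — load
T2 CAS — after: cnt=6, r=5 — ok
T1 CAS — after: cnt=6, r=5 — retry
T3 CAS — after: cnt=6, r=5 — retry
T0 CAS — after: cnt=6, r=5 — retry
T0 LOAD — after: cnt=6, r=6 — load
T2 LOAD — after: cnt=6, r=6 — load
T0 CAS — after: cnt=7, r=6 — ok
T2 CAS — after: cnt=7, r=6 — retry
T2 LOAD — after: cnt=7, r=7 — load
T2 CAS — after: cnt=8, r=7 — ok
T2 LOAD — after: cnt=8, r=8 — load
T2 CAS — after: cnt=9, r=8 — ok
T2 LOAD — after: cnt=9, r=9 — load
T2 CAS — after: cnt=10, r=9 — ok

A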